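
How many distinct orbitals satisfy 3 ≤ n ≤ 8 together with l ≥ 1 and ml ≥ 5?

Work shell by shell — for each n, count the (l, ml) pairs that satisfy l ≥ 1 and ml ≥ 5:
n=6 → 1; n=7 → 3; n=8 → 6.
Total orbitals: 1 + 3 + 6 = 10.

10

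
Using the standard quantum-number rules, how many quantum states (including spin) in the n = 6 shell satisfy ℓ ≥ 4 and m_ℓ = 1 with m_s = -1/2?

With n = 6 the allowed ℓ are 0, 1, …, 5.
Orbitals with ℓ ≥ 4 and m_ℓ = 1, by ℓ: ℓ=4 → 1; ℓ=5 → 1.
Orbitals: 1 + 1 = 2. With m_s fixed to a single value there is one state per orbital, giving 2 states.

2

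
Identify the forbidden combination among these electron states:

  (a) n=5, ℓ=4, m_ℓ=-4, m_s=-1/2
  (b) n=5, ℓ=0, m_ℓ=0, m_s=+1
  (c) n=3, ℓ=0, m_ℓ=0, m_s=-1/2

(b)

(b) has m_s = +1, but an electron's spin must be ±1/2.
The remaining sets (a), (c) satisfy all four rules.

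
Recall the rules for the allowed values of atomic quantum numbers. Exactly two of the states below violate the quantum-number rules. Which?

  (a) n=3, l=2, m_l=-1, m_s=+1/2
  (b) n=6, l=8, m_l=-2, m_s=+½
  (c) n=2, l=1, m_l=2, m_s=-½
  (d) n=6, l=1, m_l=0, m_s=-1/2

(b) has l = 8 ≥ n = 6, violating 0 ≤ l ≤ n−1.
(c) has |m_l| = 2 > l = 1, violating −l ≤ m_l ≤ l.
The remaining sets (a), (d) satisfy all four rules.

(b) and (c)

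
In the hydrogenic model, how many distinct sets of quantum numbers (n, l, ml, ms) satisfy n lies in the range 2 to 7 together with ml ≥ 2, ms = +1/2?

35

Work shell by shell — for each n, count the (l, ml) pairs that satisfy ml ≥ 2:
n=3 → 1; n=4 → 3; n=5 → 6; n=6 → 10; n=7 → 15.
Orbitals: 1 + 3 + 6 + 10 + 15 = 35. With ms fixed to +1/2 there is one state per orbital, so 35 states.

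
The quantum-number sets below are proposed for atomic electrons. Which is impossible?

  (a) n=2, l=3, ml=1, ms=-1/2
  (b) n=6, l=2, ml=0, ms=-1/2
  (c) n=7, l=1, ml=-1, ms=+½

(a)

(a) has l = 3 ≥ n = 2, violating 0 ≤ l ≤ n−1.
The remaining sets (b), (c) satisfy all four rules.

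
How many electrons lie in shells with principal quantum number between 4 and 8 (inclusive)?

Shell n has n² orbitals: 4²=16 + 5²=25 + 6²=36 + 7²=49 + 8²=64 = 190 orbitals.
Two spin states per orbital: 2 × 190 = 380 electrons.

380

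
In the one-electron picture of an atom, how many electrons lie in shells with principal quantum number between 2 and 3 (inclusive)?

Shell n has n² orbitals: 2²=4 + 3²=9 = 13 orbitals.
Two spin states per orbital: 2 × 13 = 26 electrons.

26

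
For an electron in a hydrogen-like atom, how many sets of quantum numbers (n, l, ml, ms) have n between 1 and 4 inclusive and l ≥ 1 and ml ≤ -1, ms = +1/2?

10

Per-shell orbital counts meeting the constraint:
n=2 → 1; n=3 → 3; n=4 → 6.
Orbitals: 1 + 3 + 6 = 10. With ms fixed to +1/2 there is one state per orbital, so 10 states.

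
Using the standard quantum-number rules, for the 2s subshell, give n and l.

n = 2, l = 0

The leading integer gives n = 2; the letter 's' means l = 0.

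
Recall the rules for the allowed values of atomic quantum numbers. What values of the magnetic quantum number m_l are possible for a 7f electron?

-3, -2, -1, 0, 1, 2, 3

The 7f subshell has l = 3, and m_l takes every integer from −l to +l. With l = 3 that gives the 7 values -3, -2, -1, 0, 1, 2, 3.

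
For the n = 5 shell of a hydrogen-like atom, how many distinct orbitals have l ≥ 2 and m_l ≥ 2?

6

The n = 5 shell has l = 0 through 4; check each.
Orbitals with l ≥ 2 and m_l ≥ 2, by l: l=2 → 1; l=3 → 2; l=4 → 3.
Total orbitals: 1 + 2 + 3 = 6.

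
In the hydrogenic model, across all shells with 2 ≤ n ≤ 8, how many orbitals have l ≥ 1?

Work shell by shell — for each n, count the (l, ml) pairs that satisfy l ≥ 1:
n=2 → 3; n=3 → 8; n=4 → 15; n=5 → 24; n=6 → 35; n=7 → 48; n=8 → 63.
Total orbitals: 3 + 8 + 15 + 24 + 35 + 48 + 63 = 196.

196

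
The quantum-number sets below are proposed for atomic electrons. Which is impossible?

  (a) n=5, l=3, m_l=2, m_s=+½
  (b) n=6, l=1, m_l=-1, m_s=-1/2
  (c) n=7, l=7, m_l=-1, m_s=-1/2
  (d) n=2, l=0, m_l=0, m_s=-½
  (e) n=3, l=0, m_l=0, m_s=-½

(c) has l = 7 ≥ n = 7, violating 0 ≤ l ≤ n−1.
The remaining sets (a), (b), (d), (e) satisfy all four rules.

(c)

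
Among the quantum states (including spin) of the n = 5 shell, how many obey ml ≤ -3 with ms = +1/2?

3

For n = 5, l ranges over 0 … 4.
Contributions: l=3 → 1; l=4 → 2.
Orbitals: 1 + 2 = 3. With ms fixed to a single value there is one state per orbital, giving 3 states.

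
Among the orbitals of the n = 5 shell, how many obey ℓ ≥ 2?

For n = 5, ℓ ranges over 0 … 4.
Orbitals with ℓ ≥ 2, by ℓ: ℓ=2 → 5; ℓ=3 → 7; ℓ=4 → 9.
Total orbitals: 5 + 7 + 9 = 21.

21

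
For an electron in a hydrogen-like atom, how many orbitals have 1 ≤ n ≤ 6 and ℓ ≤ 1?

21

Count contributing orbitals for each principal shell:
n=1 → 1; n=2 → 4; n=3 → 4; n=4 → 4; n=5 → 4; n=6 → 4.
Total orbitals: 1 + 4 + 4 + 4 + 4 + 4 = 21.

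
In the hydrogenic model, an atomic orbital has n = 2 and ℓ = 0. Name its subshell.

ℓ = 0 corresponds to the letter 's', so the subshell is 2s.

2s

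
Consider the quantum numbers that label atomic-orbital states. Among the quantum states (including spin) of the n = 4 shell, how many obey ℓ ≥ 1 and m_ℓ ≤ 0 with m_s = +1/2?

9

Contributions: ℓ=1 → 2; ℓ=2 → 3; ℓ=3 → 4.
Orbitals: 2 + 3 + 4 = 9. With m_s fixed to a single value there is one state per orbital, giving 9 states.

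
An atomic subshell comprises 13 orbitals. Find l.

l = 6 (i)

2l+1 = 13 gives l = 6.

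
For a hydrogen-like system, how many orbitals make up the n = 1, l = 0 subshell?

A subshell has 2l+1 orbitals; with l = 0, that's 1.

1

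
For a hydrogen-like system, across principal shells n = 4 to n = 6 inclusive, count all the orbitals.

Shell n has n² orbitals: 4²=16 + 5²=25 + 6²=36 = 77 orbitals.

77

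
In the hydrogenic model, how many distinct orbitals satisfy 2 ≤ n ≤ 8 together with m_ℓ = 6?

3

Go shell by shell, enumerating (ℓ, m_ℓ) with m_ℓ = 6:
n=7 → 1; n=8 → 2.
Total orbitals: 1 + 2 = 3.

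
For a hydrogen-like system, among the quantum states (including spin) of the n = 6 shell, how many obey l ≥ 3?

54

The n = 6 shell has l = 0 through 5; check each.
Orbitals with l ≥ 3, by l: l=3 → 7; l=4 → 9; l=5 → 11.
Orbitals: 7 + 9 + 11 = 27. Each orbital carries two spin states, so 27 × 2 = 54 states.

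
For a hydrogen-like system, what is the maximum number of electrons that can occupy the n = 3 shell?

18

A shell holds 2n² electrons: 2 × 3² = 2 × 9 = 18.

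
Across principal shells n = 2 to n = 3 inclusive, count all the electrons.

Shell n has n² orbitals: 2²=4 + 3²=9 = 13 orbitals.
Two spin states per orbital: 2 × 13 = 26 electrons.

26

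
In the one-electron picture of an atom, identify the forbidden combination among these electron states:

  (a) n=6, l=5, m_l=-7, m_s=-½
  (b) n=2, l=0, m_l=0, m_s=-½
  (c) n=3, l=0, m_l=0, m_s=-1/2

(a) has |m_l| = 7 > l = 5, violating −l ≤ m_l ≤ l.
The remaining sets (b), (c) satisfy all four rules.

(a)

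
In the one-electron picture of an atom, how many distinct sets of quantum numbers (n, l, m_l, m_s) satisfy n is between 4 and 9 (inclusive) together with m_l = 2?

54

Go shell by shell, enumerating (l, m_l) with m_l = 2:
n=4 → 2; n=5 → 3; n=6 → 4; n=7 → 5; n=8 → 6; n=9 → 7.
Orbitals: 2 + 3 + 4 + 5 + 6 + 7 = 27. Including both spin states (m_s = ±1/2) gives 2 × 27 = 54 states.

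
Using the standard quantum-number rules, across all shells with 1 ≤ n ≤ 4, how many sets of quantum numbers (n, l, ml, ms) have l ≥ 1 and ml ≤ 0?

Per-shell orbital counts meeting the constraint:
n=2 → 2; n=3 → 5; n=4 → 9.
Orbitals: 2 + 5 + 9 = 16. Including both spin states (ms = ±1/2) gives 2 × 16 = 32 states.

32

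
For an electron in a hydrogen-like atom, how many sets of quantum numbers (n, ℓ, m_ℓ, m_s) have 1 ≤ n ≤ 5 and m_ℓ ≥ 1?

For each n in the range, tally the orbitals obeying m_ℓ ≥ 1:
n=2 → 1; n=3 → 3; n=4 → 6; n=5 → 10.
Orbitals: 1 + 3 + 6 + 10 = 20. Including both spin states (m_s = ±1/2) gives 2 × 20 = 40 states.

40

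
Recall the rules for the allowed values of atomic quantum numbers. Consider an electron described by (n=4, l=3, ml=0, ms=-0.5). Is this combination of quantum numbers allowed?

n = 4 is a positive integer. l = 3 satisfies 0 ≤ l ≤ n−1 = 3. ml = 0 lies in the range −l … +l (here −3 … 3). ms = -1/2 is one of ±1/2.
All four constraints are satisfied.

Allowed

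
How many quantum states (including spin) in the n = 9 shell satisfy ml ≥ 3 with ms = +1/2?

Per l-value: l=3 → 1; l=4 → 2; l=5 → 3; l=6 → 4; l=7 → 5; l=8 → 6.
Orbitals: 1 + 2 + 3 + 4 + 5 + 6 = 21. With ms fixed to a single value there is one state per orbital, giving 21 states.

21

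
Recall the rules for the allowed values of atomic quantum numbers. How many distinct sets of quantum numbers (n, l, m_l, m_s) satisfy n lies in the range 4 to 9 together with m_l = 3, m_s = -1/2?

For each n in the range, tally the orbitals obeying m_l = 3:
n=4 → 1; n=5 → 2; n=6 → 3; n=7 → 4; n=8 → 5; n=9 → 6.
Orbitals: 1 + 2 + 3 + 4 + 5 + 6 = 21. With m_s fixed to -1/2 there is one state per orbital, so 21 states.

21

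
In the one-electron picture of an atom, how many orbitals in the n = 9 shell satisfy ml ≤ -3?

For n = 9, l ranges over 0 … 8.
Per l-value: l=3 → 1; l=4 → 2; l=5 → 3; l=6 → 4; l=7 → 5; l=8 → 6.
Total orbitals: 1 + 2 + 3 + 4 + 5 + 6 = 21.

21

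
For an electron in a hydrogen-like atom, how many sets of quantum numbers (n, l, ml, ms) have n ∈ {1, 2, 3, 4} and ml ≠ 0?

Go shell by shell, enumerating (l, ml) with ml ≠ 0:
n=2 → 2; n=3 → 6; n=4 → 12.
Orbitals: 2 + 6 + 12 = 20. Including both spin states (ms = ±1/2) gives 2 × 20 = 40 states.

40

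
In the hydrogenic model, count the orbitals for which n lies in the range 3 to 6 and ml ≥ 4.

For each n in the range, tally the orbitals obeying ml ≥ 4:
n=5 → 1; n=6 → 3.
Total orbitals: 1 + 3 = 4.

4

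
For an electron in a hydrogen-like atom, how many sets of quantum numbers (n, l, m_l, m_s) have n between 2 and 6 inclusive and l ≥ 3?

100

Treat each shell separately and count matching orbitals:
n=4 → 7; n=5 → 16; n=6 → 27.
Orbitals: 7 + 16 + 27 = 50. Including both spin states (m_s = ±1/2) gives 2 × 50 = 100 states.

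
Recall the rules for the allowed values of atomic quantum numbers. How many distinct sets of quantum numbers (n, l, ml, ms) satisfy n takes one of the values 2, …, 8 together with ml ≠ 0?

336

Go shell by shell, enumerating (l, ml) with ml ≠ 0:
n=2 → 2; n=3 → 6; n=4 → 12; n=5 → 20; n=6 → 30; n=7 → 42; n=8 → 56.
Orbitals: 2 + 6 + 12 + 20 + 30 + 42 + 56 = 168. Including both spin states (ms = ±1/2) gives 2 × 168 = 336 states.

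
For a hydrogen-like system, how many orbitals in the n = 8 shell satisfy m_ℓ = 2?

6

For n = 8, ℓ ranges over 0 … 7.
Per ℓ-value: ℓ=2 → 1; ℓ=3 → 1; ℓ=4 → 1; ℓ=5 → 1; ℓ=6 → 1; ℓ=7 → 1.
Total orbitals: 1 + 1 + 1 + 1 + 1 + 1 = 6.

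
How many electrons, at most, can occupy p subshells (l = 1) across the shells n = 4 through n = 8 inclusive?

A p subshell (l = 1) exists for every n ≥ 2, so shells n = 4, 5, 6, 7, 8 each contribute one — 5 subshells.
Since each p subshell holds 2(2·1+1) = 6 electrons, the total is 5 × 6 = 30.

30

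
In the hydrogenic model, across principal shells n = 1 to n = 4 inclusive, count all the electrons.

60

Shell n has n² orbitals: 1²=1 + 2²=4 + 3²=9 + 4²=16 = 30 orbitals.
Two spin states per orbital: 2 × 30 = 60 electrons.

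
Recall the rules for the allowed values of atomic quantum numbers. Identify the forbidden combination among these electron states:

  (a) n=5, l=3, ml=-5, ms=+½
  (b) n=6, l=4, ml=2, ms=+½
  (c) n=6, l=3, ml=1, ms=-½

(a)

(a) has |ml| = 5 > l = 3, violating −l ≤ ml ≤ l.
The remaining sets (b), (c) satisfy all four rules.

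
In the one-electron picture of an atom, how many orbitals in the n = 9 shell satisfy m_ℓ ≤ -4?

15

Contributions: ℓ=4 → 1; ℓ=5 → 2; ℓ=6 → 3; ℓ=7 → 4; ℓ=8 → 5.
Total orbitals: 1 + 2 + 3 + 4 + 5 = 15.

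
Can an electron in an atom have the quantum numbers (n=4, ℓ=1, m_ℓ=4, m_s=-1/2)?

No

The magnetic quantum number must satisfy −ℓ ≤ m_ℓ ≤ ℓ. With ℓ = 1, m_ℓ can only be -1, 0, 1, so m_ℓ = 4 is forbidden.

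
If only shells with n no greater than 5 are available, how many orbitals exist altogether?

Total orbitals = 1² + 2² + 3² + 4² + 5² = 55.

55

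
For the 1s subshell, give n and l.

The leading integer gives n = 1; the letter 's' means l = 0.

n = 1, l = 0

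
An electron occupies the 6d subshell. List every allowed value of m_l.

-2, -1, 0, 1, 2

The 6d subshell has l = 2, and m_l takes every integer from −l to +l. With l = 2 that gives the 5 values -2, -1, 0, 1, 2.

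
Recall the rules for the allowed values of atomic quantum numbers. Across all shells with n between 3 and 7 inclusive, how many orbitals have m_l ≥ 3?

For each n in the range, tally the orbitals obeying m_l ≥ 3:
n=4 → 1; n=5 → 3; n=6 → 6; n=7 → 10.
Total orbitals: 1 + 3 + 6 + 10 = 20.

20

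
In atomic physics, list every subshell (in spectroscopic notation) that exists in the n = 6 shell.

For n = 6, l runs from 0 to 5. In spectroscopic notation l = 0,1,2,… ↔ s,p,d,f,g,h,i, so the subshells are 6s, 6p, 6d, 6f, 6g, 6h.

6s, 6p, 6d, 6f, 6g, 6h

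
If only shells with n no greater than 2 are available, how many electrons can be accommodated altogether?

Total orbitals = 1² + 2² = 5. Doubling for spin gives 10 electrons.

10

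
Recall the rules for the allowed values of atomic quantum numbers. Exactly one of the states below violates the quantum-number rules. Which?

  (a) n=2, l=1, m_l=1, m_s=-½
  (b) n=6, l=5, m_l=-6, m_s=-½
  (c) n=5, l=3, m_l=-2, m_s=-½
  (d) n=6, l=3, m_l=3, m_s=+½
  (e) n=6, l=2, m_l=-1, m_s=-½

(b)

(b) has |m_l| = 6 > l = 5, violating −l ≤ m_l ≤ l.
The remaining sets (a), (c), (d), (e) satisfy all four rules.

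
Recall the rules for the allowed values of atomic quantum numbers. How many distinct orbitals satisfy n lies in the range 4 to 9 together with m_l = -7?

Per-shell orbital counts meeting the constraint:
n=8 → 1; n=9 → 2.
Total orbitals: 1 + 2 = 3.

3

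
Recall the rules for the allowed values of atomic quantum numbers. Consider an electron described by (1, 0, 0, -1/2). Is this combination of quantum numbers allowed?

Valid

n = 1 is a positive integer. ℓ = 0 satisfies 0 ≤ ℓ ≤ n−1 = 0. m_ℓ = 0 lies in the range −ℓ … +ℓ (here 0). m_s = -1/2 is one of ±1/2.
All four constraints are satisfied.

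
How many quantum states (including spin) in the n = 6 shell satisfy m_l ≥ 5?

Per l-value: l=5 → 1.
Orbitals: 1. Each orbital carries two spin states, so 1 × 2 = 2 states.

2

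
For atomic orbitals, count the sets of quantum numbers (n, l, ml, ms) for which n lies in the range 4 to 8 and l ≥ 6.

Work shell by shell — for each n, count the (l, ml) pairs that satisfy l ≥ 6:
n=7 → 13; n=8 → 28.
Orbitals: 13 + 28 = 41. Including both spin states (ms = ±1/2) gives 2 × 41 = 82 states.

82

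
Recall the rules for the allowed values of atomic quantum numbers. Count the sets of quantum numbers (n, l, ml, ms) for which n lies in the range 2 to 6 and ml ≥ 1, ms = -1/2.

35

Work shell by shell — for each n, count the (l, ml) pairs that satisfy ml ≥ 1:
n=2 → 1; n=3 → 3; n=4 → 6; n=5 → 10; n=6 → 15.
Orbitals: 1 + 3 + 6 + 10 + 15 = 35. With ms fixed to -1/2 there is one state per orbital, so 35 states.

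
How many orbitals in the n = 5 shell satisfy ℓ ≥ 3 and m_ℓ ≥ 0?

Per ℓ-value: ℓ=3 → 4; ℓ=4 → 5.
Total orbitals: 4 + 5 = 9.

9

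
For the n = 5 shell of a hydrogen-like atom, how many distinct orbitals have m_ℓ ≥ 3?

Contributions: ℓ=3 → 1; ℓ=4 → 2.
Total orbitals: 1 + 2 = 3.

3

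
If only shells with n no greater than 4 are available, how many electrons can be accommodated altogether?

Total orbitals = 1² + 2² + 3² + 4² = 30. Doubling for spin gives 60 electrons.

60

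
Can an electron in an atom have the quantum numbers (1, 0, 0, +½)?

n = 1 is a positive integer. ℓ = 0 satisfies 0 ≤ ℓ ≤ n−1 = 0. m_ℓ = 0 lies in the range −ℓ … +ℓ (here 0). m_s = +1/2 is one of ±1/2.
All four constraints are satisfied.

Yes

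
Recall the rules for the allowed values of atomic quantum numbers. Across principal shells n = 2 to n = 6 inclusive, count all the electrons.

180

Shell n has n² orbitals: 2²=4 + 3²=9 + 4²=16 + 5²=25 + 6²=36 = 90 orbitals.
Two spin states per orbital: 2 × 90 = 180 electrons.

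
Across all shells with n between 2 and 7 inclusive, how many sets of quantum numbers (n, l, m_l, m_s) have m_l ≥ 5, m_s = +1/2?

Work shell by shell — for each n, count the (l, m_l) pairs that satisfy m_l ≥ 5:
n=6 → 1; n=7 → 3.
Orbitals: 1 + 3 = 4. With m_s fixed to +1/2 there is one state per orbital, so 4 states.

4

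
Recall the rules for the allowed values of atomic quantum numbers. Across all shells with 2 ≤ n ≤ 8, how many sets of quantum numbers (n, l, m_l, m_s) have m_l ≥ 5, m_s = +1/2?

Per-shell orbital counts meeting the constraint:
n=6 → 1; n=7 → 3; n=8 → 6.
Orbitals: 1 + 3 + 6 = 10. With m_s fixed to +1/2 there is one state per orbital, so 10 states.

10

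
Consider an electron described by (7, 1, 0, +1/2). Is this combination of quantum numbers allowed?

n = 7 is a positive integer. l = 1 satisfies 0 ≤ l ≤ n−1 = 6. m_l = 0 lies in the range −l … +l (here −1 … 1). m_s = +1/2 is one of ±1/2.
All four constraints are satisfied.

Yes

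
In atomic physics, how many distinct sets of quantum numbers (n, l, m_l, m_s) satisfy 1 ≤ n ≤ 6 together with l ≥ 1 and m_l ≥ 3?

Work shell by shell — for each n, count the (l, m_l) pairs that satisfy l ≥ 1 and m_l ≥ 3:
n=4 → 1; n=5 → 3; n=6 → 6.
Orbitals: 1 + 3 + 6 = 10. Including both spin states (m_s = ±1/2) gives 2 × 10 = 20 states.

20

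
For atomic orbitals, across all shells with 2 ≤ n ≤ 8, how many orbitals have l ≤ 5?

Work shell by shell — for each n, count the (l, m_l) pairs that satisfy l ≤ 5:
n=2 → 4; n=3 → 9; n=4 → 16; n=5 → 25; n=6 → 36; n=7 → 36; n=8 → 36.
Total orbitals: 4 + 9 + 16 + 25 + 36 + 36 + 36 = 162.

162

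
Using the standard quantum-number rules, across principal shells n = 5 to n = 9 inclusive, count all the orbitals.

255

Shell n has n² orbitals: 5²=25 + 6²=36 + 7²=49 + 8²=64 + 9²=81 = 255 orbitals.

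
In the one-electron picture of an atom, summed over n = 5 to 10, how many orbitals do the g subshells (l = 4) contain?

54

A g subshell (l = 4) exists for every n ≥ 5, so shells n = 5, 6, 7, 8, 9, 10 each contribute one — 6 subshells.
Since each g subshell has 2·4+1 = 9 orbitals, the total is 6 × 9 = 54.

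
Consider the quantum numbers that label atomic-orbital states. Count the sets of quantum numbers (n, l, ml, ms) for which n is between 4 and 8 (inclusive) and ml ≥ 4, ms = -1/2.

Count contributing orbitals for each principal shell:
n=5 → 1; n=6 → 3; n=7 → 6; n=8 → 10.
Orbitals: 1 + 3 + 6 + 10 = 20. With ms fixed to -1/2 there is one state per orbital, so 20 states.

20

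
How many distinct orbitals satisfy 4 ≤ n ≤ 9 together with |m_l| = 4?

30

For each n in the range, tally the orbitals obeying |m_l| = 4:
n=5 → 2; n=6 → 4; n=7 → 6; n=8 → 8; n=9 → 10.
Total orbitals: 2 + 4 + 6 + 8 + 10 = 30.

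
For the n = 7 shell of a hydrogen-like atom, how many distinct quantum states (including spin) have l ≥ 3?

Contributions: l=3 → 7; l=4 → 9; l=5 → 11; l=6 → 13.
Orbitals: 7 + 9 + 11 + 13 = 40. Each orbital carries two spin states, so 40 × 2 = 80 states.

80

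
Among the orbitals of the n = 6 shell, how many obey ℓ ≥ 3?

27

For n = 6, ℓ ranges over 0 … 5.
Orbitals with ℓ ≥ 3, by ℓ: ℓ=3 → 7; ℓ=4 → 9; ℓ=5 → 11.
Total orbitals: 7 + 9 + 11 = 27.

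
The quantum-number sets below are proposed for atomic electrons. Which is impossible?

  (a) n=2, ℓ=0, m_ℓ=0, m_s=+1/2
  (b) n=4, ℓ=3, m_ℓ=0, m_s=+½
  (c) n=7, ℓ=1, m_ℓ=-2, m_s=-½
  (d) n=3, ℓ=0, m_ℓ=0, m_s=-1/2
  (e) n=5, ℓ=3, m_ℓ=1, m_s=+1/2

(c) has |m_ℓ| = 2 > ℓ = 1, violating −ℓ ≤ m_ℓ ≤ ℓ.
The remaining sets (a), (b), (d), (e) satisfy all four rules.

(c)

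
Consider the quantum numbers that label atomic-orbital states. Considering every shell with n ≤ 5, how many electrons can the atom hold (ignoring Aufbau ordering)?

110

Total orbitals = 1² + 2² + 3² + 4² + 5² = 55. Doubling for spin gives 110 electrons.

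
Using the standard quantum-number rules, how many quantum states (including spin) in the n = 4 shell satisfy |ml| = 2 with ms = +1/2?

4

With n = 4 the allowed l are 0, 1, …, 3.
Contributions: l=2 → 2; l=3 → 2.
Orbitals: 2 + 2 = 4. With ms fixed to a single value there is one state per orbital, giving 4 states.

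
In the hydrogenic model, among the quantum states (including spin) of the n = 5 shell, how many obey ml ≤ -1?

20

With n = 5 the allowed l are 0, 1, …, 4.
The (l, ml) pairs meeting ml ≤ -1 give: l=1 → 1; l=2 → 2; l=3 → 3; l=4 → 4.
Orbitals: 1 + 2 + 3 + 4 = 10. Each orbital carries two spin states, so 10 × 2 = 20 states.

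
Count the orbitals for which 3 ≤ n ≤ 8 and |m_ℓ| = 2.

42

Work shell by shell — for each n, count the (ℓ, m_ℓ) pairs that satisfy |m_ℓ| = 2:
n=3 → 2; n=4 → 4; n=5 → 6; n=6 → 8; n=7 → 10; n=8 → 12.
Total orbitals: 2 + 4 + 6 + 8 + 10 + 12 = 42.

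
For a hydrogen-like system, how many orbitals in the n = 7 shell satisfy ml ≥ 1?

For n = 7, l ranges over 0 … 6.
The (l, ml) pairs meeting ml ≥ 1 give: l=1 → 1; l=2 → 2; l=3 → 3; l=4 → 4; l=5 → 5; l=6 → 6.
Total orbitals: 1 + 2 + 3 + 4 + 5 + 6 = 21.

21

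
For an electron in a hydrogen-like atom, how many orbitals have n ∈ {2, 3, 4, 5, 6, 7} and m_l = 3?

10

Per-shell orbital counts meeting the constraint:
n=4 → 1; n=5 → 2; n=6 → 3; n=7 → 4.
Total orbitals: 1 + 2 + 3 + 4 = 10.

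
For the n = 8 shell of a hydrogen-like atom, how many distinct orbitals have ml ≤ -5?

The n = 8 shell has l = 0 through 7; check each.
Contributions: l=5 → 1; l=6 → 2; l=7 → 3.
Total orbitals: 1 + 2 + 3 = 6.

6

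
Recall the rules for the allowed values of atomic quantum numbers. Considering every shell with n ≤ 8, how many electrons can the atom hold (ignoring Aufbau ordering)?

Total orbitals = 1² + 2² + 3² + 4² + 5² + 6² + 7² + 8² = 204. Doubling for spin gives 408 electrons.

408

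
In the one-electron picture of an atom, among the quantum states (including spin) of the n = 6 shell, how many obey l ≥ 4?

With n = 6 the allowed l are 0, 1, …, 5.
Contributions: l=4 → 9; l=5 → 11.
Orbitals: 9 + 11 = 20. Each orbital carries two spin states, so 20 × 2 = 40 states.

40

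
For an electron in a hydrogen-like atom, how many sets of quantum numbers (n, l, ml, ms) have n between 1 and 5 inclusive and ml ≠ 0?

80

For each n in the range, tally the orbitals obeying ml ≠ 0:
n=2 → 2; n=3 → 6; n=4 → 12; n=5 → 20.
Orbitals: 2 + 6 + 12 + 20 = 40. Including both spin states (ms = ±1/2) gives 2 × 40 = 80 states.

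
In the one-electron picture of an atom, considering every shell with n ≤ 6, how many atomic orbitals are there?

91

Total orbitals = 1² + 2² + 3² + 4² + 5² + 6² = 91.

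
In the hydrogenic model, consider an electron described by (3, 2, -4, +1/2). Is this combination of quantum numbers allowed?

No

The magnetic quantum number must satisfy −l ≤ m_l ≤ l. With l = 2, m_l can only be -2, -1, 0, 1, 2, so m_l = -4 is forbidden.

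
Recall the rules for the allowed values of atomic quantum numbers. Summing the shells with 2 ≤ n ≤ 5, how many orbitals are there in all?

54

Shell n has n² orbitals: 2²=4 + 3²=9 + 4²=16 + 5²=25 = 54 orbitals.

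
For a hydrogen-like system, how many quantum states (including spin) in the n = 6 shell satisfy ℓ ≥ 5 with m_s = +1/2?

11

With n = 6 the allowed ℓ are 0, 1, …, 5.
Per ℓ-value: ℓ=5 → 11.
Orbitals: 11. With m_s fixed to a single value there is one state per orbital, giving 11 states.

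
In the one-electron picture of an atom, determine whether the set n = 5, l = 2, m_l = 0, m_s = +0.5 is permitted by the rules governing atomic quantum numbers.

Yes

n = 5 is a positive integer. l = 2 satisfies 0 ≤ l ≤ n−1 = 4. m_l = 0 lies in the range −l … +l (here −2 … 2). m_s = +1/2 is one of ±1/2.
All four constraints are satisfied.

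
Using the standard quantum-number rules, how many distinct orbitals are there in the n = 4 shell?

16

The n = 4 shell contains n² = 4² = 16 orbitals.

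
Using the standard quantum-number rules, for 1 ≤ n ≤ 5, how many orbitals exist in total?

Total orbitals = 1² + 2² + 3² + 4² + 5² = 55.

55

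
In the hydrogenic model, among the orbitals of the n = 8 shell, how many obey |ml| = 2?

12

The n = 8 shell has l = 0 through 7; check each.
The (l, ml) pairs meeting |ml| = 2 give: l=2 → 2; l=3 → 2; l=4 → 2; l=5 → 2; l=6 → 2; l=7 → 2.
Total orbitals: 2 + 2 + 2 + 2 + 2 + 2 = 12.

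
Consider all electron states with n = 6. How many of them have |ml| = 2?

16

The (l, ml) pairs meeting |ml| = 2 give: l=2 → 2; l=3 → 2; l=4 → 2; l=5 → 2.
Orbitals: 2 + 2 + 2 + 2 = 8. Each orbital carries two spin states, so 8 × 2 = 16 states.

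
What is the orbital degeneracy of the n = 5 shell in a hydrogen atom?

25

The n = 5 shell contains n² = 5² = 25 orbitals.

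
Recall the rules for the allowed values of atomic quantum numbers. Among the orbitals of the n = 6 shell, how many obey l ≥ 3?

The n = 6 shell has l = 0 through 5; check each.
Orbitals with l ≥ 3, by l: l=3 → 7; l=4 → 9; l=5 → 11.
Total orbitals: 7 + 9 + 11 = 27.

27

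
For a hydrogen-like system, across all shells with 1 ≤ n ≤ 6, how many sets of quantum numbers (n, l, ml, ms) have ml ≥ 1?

70

For each n in the range, tally the orbitals obeying ml ≥ 1:
n=2 → 1; n=3 → 3; n=4 → 6; n=5 → 10; n=6 → 15.
Orbitals: 1 + 3 + 6 + 10 + 15 = 35. Including both spin states (ms = ±1/2) gives 2 × 35 = 70 states.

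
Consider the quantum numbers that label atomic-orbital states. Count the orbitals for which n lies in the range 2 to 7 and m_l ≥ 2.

Work shell by shell — for each n, count the (l, m_l) pairs that satisfy m_l ≥ 2:
n=3 → 1; n=4 → 3; n=5 → 6; n=6 → 10; n=7 → 15.
Total orbitals: 1 + 3 + 6 + 10 + 15 = 35.

35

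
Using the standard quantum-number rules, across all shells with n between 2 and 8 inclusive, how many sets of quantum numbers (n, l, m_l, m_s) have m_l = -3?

Per-shell orbital counts meeting the constraint:
n=4 → 1; n=5 → 2; n=6 → 3; n=7 → 4; n=8 → 5.
Orbitals: 1 + 2 + 3 + 4 + 5 = 15. Including both spin states (m_s = ±1/2) gives 2 × 15 = 30 states.

30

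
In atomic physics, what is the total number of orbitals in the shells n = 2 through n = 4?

29

Shell n has n² orbitals: 2²=4 + 3²=9 + 4²=16 = 29 orbitals.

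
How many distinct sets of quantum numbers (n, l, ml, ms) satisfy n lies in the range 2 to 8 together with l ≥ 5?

148

Go shell by shell, enumerating (l, ml) with l ≥ 5:
n=6 → 11; n=7 → 24; n=8 → 39.
Orbitals: 11 + 24 + 39 = 74. Including both spin states (ms = ±1/2) gives 2 × 74 = 148 states.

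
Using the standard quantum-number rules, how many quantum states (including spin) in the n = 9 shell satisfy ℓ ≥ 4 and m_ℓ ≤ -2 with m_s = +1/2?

The n = 9 shell has ℓ = 0 through 8; check each.
Per ℓ-value: ℓ=4 → 3; ℓ=5 → 4; ℓ=6 → 5; ℓ=7 → 6; ℓ=8 → 7.
Orbitals: 3 + 4 + 5 + 6 + 7 = 25. With m_s fixed to a single value there is one state per orbital, giving 25 states.

25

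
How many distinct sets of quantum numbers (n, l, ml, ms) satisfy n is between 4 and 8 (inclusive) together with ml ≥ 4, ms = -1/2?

20

Work shell by shell — for each n, count the (l, ml) pairs that satisfy ml ≥ 4:
n=5 → 1; n=6 → 3; n=7 → 6; n=8 → 10.
Orbitals: 1 + 3 + 6 + 10 = 20. With ms fixed to -1/2 there is one state per orbital, so 20 states.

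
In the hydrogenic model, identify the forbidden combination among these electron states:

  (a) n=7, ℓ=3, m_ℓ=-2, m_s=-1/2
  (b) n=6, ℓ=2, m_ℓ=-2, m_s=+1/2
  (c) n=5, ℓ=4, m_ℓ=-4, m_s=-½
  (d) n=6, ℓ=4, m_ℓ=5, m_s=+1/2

(d)

(d) has |m_ℓ| = 5 > ℓ = 4, violating −ℓ ≤ m_ℓ ≤ ℓ.
The remaining sets (a), (b), (c) satisfy all four rules.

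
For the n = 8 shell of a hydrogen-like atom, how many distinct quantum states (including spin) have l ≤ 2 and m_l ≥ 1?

With n = 8 the allowed l are 0, 1, …, 7.
Contributions: l=1 → 1; l=2 → 2.
Orbitals: 1 + 2 = 3. Each orbital carries two spin states, so 3 × 2 = 6 states.

6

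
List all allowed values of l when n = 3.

0, 1, 2

l is an integer with 0 ≤ l ≤ n−1, so for n = 3: l = 0, 1, 2.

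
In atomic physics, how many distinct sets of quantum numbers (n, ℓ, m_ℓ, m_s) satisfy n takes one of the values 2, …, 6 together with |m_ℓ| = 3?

For each n in the range, tally the orbitals obeying |m_ℓ| = 3:
n=4 → 2; n=5 → 4; n=6 → 6.
Orbitals: 2 + 4 + 6 = 12. Including both spin states (m_s = ±1/2) gives 2 × 12 = 24 states.

24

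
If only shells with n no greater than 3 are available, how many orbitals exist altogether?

14

Total orbitals = 1² + 2² + 3² = 14.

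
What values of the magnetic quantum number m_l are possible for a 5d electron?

The 5d subshell has l = 2, and m_l takes every integer from −l to +l. With l = 2 that gives the 5 values -2, -1, 0, 1, 2.

-2, -1, 0, 1, 2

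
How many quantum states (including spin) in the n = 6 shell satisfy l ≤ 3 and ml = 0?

8

Go through l = 0, …, 5 (the values permitted for n = 6).
The (l, ml) pairs meeting l ≤ 3 and ml = 0 give: l=0 → 1; l=1 → 1; l=2 → 1; l=3 → 1.
Orbitals: 1 + 1 + 1 + 1 = 4. Each orbital carries two spin states, so 4 × 2 = 8 states.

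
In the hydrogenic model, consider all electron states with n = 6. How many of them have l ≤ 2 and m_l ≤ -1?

With n = 6 the allowed l are 0, 1, …, 5.
Per l-value: l=1 → 1; l=2 → 2.
Orbitals: 1 + 2 = 3. Each orbital carries two spin states, so 3 × 2 = 6 states.

6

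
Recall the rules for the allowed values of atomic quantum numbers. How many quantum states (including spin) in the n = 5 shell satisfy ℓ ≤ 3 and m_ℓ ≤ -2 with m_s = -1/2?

3

With n = 5 the allowed ℓ are 0, 1, …, 4.
Contributions: ℓ=2 → 1; ℓ=3 → 2.
Orbitals: 1 + 2 = 3. With m_s fixed to a single value there is one state per orbital, giving 3 states.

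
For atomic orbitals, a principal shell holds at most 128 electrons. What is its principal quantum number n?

2n² = 128 ⇒ n² = 64 ⇒ n = 8.

n = 8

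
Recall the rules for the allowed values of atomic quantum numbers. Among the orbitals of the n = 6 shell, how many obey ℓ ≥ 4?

For n = 6, ℓ ranges over 0 … 5.
Contributions: ℓ=4 → 9; ℓ=5 → 11.
Total orbitals: 9 + 11 = 20.

20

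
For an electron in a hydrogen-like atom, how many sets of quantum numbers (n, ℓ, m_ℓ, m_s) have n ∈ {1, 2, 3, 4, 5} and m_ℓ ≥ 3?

Treat each shell separately and count matching orbitals:
n=4 → 1; n=5 → 3.
Orbitals: 1 + 3 = 4. Including both spin states (m_s = ±1/2) gives 2 × 4 = 8 states.

8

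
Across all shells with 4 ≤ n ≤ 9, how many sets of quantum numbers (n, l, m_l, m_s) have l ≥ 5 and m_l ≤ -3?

Go shell by shell, enumerating (l, m_l) with l ≥ 5 and m_l ≤ -3:
n=6 → 3; n=7 → 7; n=8 → 12; n=9 → 18.
Orbitals: 3 + 7 + 12 + 18 = 40. Including both spin states (m_s = ±1/2) gives 2 × 40 = 80 states.

80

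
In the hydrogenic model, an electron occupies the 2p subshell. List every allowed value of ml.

The 2p subshell has l = 1, and ml takes every integer from −l to +l. With l = 1 that gives the 3 values -1, 0, 1.

-1, 0, 1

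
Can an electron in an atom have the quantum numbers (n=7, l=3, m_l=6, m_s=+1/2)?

Invalid

The magnetic quantum number must satisfy −l ≤ m_l ≤ l. With l = 3, m_l can only be -3, -2, -1, 0, 1, 2, 3, so m_l = 6 is forbidden.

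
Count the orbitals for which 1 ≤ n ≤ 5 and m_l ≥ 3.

4

Per-shell orbital counts meeting the constraint:
n=4 → 1; n=5 → 3.
Total orbitals: 1 + 3 = 4.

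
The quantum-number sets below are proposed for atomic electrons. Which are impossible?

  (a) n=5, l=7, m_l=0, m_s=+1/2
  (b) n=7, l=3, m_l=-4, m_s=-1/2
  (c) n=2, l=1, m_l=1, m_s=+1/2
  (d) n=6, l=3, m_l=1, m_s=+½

(a) and (b)

(a) has l = 7 ≥ n = 5, violating 0 ≤ l ≤ n−1.
(b) has |m_l| = 4 > l = 3, violating −l ≤ m_l ≤ l.
The remaining sets (c), (d) satisfy all four rules.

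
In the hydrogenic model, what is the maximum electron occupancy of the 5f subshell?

A subshell with l = 3 has 2l+1 = 7 orbitals, each holding 2 electrons (spin ±1/2), so 7 × 2 = 14.

14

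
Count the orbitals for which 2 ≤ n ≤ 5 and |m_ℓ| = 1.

20

For each n in the range, tally the orbitals obeying |m_ℓ| = 1:
n=2 → 2; n=3 → 4; n=4 → 6; n=5 → 8.
Total orbitals: 2 + 4 + 6 + 8 = 20.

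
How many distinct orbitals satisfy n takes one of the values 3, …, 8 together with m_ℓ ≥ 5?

10

For each n in the range, tally the orbitals obeying m_ℓ ≥ 5:
n=6 → 1; n=7 → 3; n=8 → 6.
Total orbitals: 1 + 3 + 6 = 10.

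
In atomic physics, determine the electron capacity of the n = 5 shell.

50

A shell holds 2n² electrons: 2 × 5² = 2 × 25 = 50.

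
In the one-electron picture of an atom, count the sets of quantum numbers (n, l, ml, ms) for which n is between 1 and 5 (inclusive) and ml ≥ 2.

20

Go shell by shell, enumerating (l, ml) with ml ≥ 2:
n=3 → 1; n=4 → 3; n=5 → 6.
Orbitals: 1 + 3 + 6 = 10. Including both spin states (ms = ±1/2) gives 2 × 10 = 20 states.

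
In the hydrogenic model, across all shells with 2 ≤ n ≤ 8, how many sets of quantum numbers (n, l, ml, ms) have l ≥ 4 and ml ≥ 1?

Treat each shell separately and count matching orbitals:
n=5 → 4; n=6 → 9; n=7 → 15; n=8 → 22.
Orbitals: 4 + 9 + 15 + 22 = 50. Including both spin states (ms = ±1/2) gives 2 × 50 = 100 states.

100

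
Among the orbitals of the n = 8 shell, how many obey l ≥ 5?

The n = 8 shell has l = 0 through 7; check each.
Orbitals with l ≥ 5, by l: l=5 → 11; l=6 → 13; l=7 → 15.
Total orbitals: 11 + 13 + 15 = 39.

39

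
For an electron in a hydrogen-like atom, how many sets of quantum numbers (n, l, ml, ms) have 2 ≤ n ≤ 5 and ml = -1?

20

Go shell by shell, enumerating (l, ml) with ml = -1:
n=2 → 1; n=3 → 2; n=4 → 3; n=5 → 4.
Orbitals: 1 + 2 + 3 + 4 = 10. Including both spin states (ms = ±1/2) gives 2 × 10 = 20 states.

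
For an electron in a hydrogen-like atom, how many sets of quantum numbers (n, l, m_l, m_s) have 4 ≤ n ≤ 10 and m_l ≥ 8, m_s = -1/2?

4

Per-shell orbital counts meeting the constraint:
n=9 → 1; n=10 → 3.
Orbitals: 1 + 3 = 4. With m_s fixed to -1/2 there is one state per orbital, so 4 states.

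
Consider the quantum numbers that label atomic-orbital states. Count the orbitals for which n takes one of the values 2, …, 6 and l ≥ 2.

Treat each shell separately and count matching orbitals:
n=3 → 5; n=4 → 12; n=5 → 21; n=6 → 32.
Total orbitals: 5 + 12 + 21 + 32 = 70.

70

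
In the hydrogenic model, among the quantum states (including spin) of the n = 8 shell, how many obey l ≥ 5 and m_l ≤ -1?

36

Go through l = 0, …, 7 (the values permitted for n = 8).
The (l, m_l) pairs meeting l ≥ 5 and m_l ≤ -1 give: l=5 → 5; l=6 → 6; l=7 → 7.
Orbitals: 5 + 6 + 7 = 18. Each orbital carries two spin states, so 18 × 2 = 36 states.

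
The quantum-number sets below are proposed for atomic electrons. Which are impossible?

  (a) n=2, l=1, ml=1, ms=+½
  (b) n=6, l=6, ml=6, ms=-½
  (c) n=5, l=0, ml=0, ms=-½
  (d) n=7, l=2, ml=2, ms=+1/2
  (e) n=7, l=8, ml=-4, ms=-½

(b) has l = 6 ≥ n = 6, violating 0 ≤ l ≤ n−1.
(e) has l = 8 ≥ n = 7, violating 0 ≤ l ≤ n−1.
The remaining sets (a), (c), (d) satisfy all four rules.

(b) and (e)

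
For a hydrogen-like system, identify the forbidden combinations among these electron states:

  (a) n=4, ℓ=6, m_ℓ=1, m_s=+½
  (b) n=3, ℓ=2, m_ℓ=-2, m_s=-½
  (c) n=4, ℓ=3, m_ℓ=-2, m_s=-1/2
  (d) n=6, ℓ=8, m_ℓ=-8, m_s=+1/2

(a) has ℓ = 6 ≥ n = 4, violating 0 ≤ ℓ ≤ n−1.
(d) has ℓ = 8 ≥ n = 6, violating 0 ≤ ℓ ≤ n−1.
The remaining sets (b), (c) satisfy all four rules.

(a) and (d)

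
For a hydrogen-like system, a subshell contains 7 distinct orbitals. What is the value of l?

l = 3

2l+1 = 7 gives l = 3.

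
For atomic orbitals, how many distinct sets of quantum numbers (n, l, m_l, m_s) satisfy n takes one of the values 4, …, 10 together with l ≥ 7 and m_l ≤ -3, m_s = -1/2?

34

Go shell by shell, enumerating (l, m_l) with l ≥ 7 and m_l ≤ -3:
n=8 → 5; n=9 → 11; n=10 → 18.
Orbitals: 5 + 11 + 18 = 34. With m_s fixed to -1/2 there is one state per orbital, so 34 states.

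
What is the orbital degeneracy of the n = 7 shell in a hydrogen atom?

49

The n = 7 shell contains n² = 7² = 49 orbitals.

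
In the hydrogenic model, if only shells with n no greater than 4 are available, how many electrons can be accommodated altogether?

60

Total orbitals = 1² + 2² + 3² + 4² = 30. Doubling for spin gives 60 electrons.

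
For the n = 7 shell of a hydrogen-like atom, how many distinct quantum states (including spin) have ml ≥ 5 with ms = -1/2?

With n = 7 the allowed l are 0, 1, …, 6.
The (l, ml) pairs meeting ml ≥ 5 give: l=5 → 1; l=6 → 2.
Orbitals: 1 + 2 = 3. With ms fixed to a single value there is one state per orbital, giving 3 states.

3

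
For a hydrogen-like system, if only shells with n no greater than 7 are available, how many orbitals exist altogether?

Total orbitals = 1² + 2² + 3² + 4² + 5² + 6² + 7² = 140.

140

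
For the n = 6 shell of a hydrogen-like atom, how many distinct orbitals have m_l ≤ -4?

Go through l = 0, …, 5 (the values permitted for n = 6).
The (l, m_l) pairs meeting m_l ≤ -4 give: l=4 → 1; l=5 → 2.
Total orbitals: 1 + 2 = 3.

3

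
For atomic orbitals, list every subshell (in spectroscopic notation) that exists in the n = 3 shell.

3s, 3p, 3d

For n = 3, ℓ runs from 0 to 2. In spectroscopic notation ℓ = 0,1,2,… ↔ s,p,d,f,g,h,i, so the subshells are 3s, 3p, 3d.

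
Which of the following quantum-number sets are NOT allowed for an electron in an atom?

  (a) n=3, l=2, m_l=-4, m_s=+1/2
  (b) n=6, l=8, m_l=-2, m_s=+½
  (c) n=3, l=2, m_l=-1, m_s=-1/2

(a) and (b)

(a) has |m_l| = 4 > l = 2, violating −l ≤ m_l ≤ l.
(b) has l = 8 ≥ n = 6, violating 0 ≤ l ≤ n−1.
The remaining set (c) satisfies all four rules.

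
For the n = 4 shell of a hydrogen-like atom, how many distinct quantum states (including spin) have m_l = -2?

The (l, m_l) pairs meeting m_l = -2 give: l=2 → 1; l=3 → 1.
Orbitals: 1 + 1 = 2. Each orbital carries two spin states, so 2 × 2 = 4 states.

4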